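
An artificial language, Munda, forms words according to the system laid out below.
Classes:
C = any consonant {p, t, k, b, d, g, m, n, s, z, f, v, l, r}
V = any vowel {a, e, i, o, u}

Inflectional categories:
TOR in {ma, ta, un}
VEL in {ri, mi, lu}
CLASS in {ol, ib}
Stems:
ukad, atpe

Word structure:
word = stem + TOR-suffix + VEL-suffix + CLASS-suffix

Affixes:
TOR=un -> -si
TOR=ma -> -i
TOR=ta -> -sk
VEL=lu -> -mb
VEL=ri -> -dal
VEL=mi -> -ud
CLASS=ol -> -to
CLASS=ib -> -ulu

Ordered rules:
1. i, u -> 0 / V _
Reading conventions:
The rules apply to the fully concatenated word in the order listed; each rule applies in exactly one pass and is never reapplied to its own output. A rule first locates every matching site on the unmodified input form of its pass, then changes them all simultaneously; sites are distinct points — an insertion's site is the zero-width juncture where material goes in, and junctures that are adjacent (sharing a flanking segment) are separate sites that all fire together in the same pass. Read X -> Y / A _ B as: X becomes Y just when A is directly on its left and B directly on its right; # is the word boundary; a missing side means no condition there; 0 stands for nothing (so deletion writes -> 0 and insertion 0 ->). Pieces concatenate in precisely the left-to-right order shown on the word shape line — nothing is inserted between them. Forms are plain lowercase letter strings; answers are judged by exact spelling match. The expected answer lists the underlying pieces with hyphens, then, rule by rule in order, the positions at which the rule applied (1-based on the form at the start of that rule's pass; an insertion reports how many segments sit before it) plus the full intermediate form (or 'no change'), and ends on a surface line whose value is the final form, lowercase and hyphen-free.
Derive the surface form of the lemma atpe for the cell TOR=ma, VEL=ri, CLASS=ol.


underlying: atpe-i-dal-to
1. i, u -> 0 / V _: fires at position(s) 5: atpedalto
surface: atpedalto


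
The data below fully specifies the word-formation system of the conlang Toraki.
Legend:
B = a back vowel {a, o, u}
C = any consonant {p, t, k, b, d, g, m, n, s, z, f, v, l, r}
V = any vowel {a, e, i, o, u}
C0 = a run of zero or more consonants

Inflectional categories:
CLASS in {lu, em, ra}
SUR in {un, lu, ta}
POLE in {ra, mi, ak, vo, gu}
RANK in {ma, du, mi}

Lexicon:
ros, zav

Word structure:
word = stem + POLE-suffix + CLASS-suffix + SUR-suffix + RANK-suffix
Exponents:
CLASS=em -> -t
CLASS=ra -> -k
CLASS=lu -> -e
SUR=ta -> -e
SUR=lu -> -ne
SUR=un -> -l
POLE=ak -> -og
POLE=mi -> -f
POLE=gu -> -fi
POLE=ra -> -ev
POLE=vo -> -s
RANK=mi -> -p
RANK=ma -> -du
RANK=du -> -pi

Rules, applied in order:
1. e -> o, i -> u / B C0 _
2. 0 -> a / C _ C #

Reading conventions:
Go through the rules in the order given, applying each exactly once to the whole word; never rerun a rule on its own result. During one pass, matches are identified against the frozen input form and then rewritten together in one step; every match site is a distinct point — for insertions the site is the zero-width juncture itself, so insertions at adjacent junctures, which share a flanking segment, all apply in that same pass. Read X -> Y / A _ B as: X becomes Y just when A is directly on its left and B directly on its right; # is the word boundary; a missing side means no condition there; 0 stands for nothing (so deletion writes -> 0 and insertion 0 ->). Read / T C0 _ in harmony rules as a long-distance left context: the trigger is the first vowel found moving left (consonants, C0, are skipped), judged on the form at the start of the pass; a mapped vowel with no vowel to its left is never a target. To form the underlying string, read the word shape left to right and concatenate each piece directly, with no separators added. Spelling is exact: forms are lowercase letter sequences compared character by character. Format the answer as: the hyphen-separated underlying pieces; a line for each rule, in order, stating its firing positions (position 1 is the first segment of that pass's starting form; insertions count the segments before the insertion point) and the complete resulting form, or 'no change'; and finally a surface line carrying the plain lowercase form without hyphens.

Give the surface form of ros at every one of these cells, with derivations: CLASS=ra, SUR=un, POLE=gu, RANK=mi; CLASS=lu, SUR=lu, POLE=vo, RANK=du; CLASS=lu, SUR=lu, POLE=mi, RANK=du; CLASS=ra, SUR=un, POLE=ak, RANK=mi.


cell CLASS=ra, SUR=un, POLE=gu, RANK=mi:
underlying: ros-fi-k-l-p
1. e -> o, i -> u / B C0 _: fires at position(s) 5: rosfuklp
2. 0 -> a / C _ C #: inserts after position(s) 7: rosfuklap
surface: rosfuklap

cell CLASS=lu, SUR=lu, POLE=vo, RANK=du:
underlying: ros-s-e-ne-pi
1. e -> o, i -> u / B C0 _: fires at position(s) 5: rossonepi
2. 0 -> a / C _ C #: no change
surface: rossonepi

cell CLASS=lu, SUR=lu, POLE=mi, RANK=du:
underlying: ros-f-e-ne-pi
1. e -> o, i -> u / B C0 _: fires at position(s) 5: rosfonepi
2. 0 -> a / C _ C #: no change
surface: rosfonepi

cell CLASS=ra, SUR=un, POLE=ak, RANK=mi:
underlying: ros-og-k-l-p
1. e -> o, i -> u / B C0 _: no change
2. 0 -> a / C _ C #: inserts after position(s) 7: rosogklap
surface: rosogklap


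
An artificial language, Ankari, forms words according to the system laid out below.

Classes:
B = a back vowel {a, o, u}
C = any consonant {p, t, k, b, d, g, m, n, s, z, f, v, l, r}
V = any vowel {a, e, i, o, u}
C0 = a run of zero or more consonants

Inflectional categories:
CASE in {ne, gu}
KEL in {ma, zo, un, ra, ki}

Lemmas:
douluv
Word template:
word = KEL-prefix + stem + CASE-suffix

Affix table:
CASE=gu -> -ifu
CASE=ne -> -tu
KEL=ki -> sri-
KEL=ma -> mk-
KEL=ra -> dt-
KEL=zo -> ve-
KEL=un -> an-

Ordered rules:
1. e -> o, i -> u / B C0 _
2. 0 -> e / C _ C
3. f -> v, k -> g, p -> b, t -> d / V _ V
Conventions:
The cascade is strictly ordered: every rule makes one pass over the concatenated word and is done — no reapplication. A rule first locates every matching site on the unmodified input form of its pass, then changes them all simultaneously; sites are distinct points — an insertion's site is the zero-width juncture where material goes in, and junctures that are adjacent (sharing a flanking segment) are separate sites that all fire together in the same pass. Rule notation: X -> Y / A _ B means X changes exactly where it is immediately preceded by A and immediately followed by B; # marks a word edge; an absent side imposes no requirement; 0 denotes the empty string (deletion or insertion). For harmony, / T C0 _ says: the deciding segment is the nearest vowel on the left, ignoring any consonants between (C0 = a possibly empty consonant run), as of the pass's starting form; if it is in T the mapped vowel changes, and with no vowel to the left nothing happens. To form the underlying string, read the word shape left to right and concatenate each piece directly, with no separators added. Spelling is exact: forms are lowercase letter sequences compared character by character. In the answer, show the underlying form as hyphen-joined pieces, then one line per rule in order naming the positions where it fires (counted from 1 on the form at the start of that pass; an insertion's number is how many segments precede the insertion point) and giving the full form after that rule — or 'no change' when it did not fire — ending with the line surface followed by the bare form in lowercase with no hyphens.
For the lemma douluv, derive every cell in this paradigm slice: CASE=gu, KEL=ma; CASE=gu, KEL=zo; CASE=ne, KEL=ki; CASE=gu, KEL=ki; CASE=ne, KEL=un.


cell CASE=gu, KEL=ma:
underlying: mk-douluv-ifu
1. e -> o, i -> u / B C0 _: fires at position(s) 9: mkdouluvufu
2. 0 -> e / C _ C: inserts after position(s) 1, 2: mekedouluvufu
3. f -> v, k -> g, p -> b, t -> d / V _ V: fires at position(s) 3, 12: megedouluvuvu
surface: megedouluvuvu

cell CASE=gu, KEL=zo:
underlying: ve-douluv-ifu
1. e -> o, i -> u / B C0 _: fires at position(s) 9: vedouluvufu
2. 0 -> e / C _ C: no change
3. f -> v, k -> g, p -> b, t -> d / V _ V: fires at position(s) 10: vedouluvuvu
surface: vedouluvuvu

cell CASE=ne, KEL=ki:
underlying: sri-douluv-tu
1. e -> o, i -> u / B C0 _: no change
2. 0 -> e / C _ C: inserts after position(s) 1, 9: seridouluvetu
3. f -> v, k -> g, p -> b, t -> d / V _ V: fires at position(s) 12: seridouluvedu
surface: seridouluvedu

cell CASE=gu, KEL=ki:
underlying: sri-douluv-ifu
1. e -> o, i -> u / B C0 _: fires at position(s) 10: sridouluvufu
2. 0 -> e / C _ C: inserts after position(s) 1: seridouluvufu
3. f -> v, k -> g, p -> b, t -> d / V _ V: fires at position(s) 12: seridouluvuvu
surface: seridouluvuvu

cell CASE=ne, KEL=un:
underlying: an-douluv-tu
1. e -> o, i -> u / B C0 _: no change
2. 0 -> e / C _ C: inserts after position(s) 2, 8: anedouluvetu
3. f -> v, k -> g, p -> b, t -> d / V _ V: fires at position(s) 11: anedouluvedu
surface: anedouluvedu


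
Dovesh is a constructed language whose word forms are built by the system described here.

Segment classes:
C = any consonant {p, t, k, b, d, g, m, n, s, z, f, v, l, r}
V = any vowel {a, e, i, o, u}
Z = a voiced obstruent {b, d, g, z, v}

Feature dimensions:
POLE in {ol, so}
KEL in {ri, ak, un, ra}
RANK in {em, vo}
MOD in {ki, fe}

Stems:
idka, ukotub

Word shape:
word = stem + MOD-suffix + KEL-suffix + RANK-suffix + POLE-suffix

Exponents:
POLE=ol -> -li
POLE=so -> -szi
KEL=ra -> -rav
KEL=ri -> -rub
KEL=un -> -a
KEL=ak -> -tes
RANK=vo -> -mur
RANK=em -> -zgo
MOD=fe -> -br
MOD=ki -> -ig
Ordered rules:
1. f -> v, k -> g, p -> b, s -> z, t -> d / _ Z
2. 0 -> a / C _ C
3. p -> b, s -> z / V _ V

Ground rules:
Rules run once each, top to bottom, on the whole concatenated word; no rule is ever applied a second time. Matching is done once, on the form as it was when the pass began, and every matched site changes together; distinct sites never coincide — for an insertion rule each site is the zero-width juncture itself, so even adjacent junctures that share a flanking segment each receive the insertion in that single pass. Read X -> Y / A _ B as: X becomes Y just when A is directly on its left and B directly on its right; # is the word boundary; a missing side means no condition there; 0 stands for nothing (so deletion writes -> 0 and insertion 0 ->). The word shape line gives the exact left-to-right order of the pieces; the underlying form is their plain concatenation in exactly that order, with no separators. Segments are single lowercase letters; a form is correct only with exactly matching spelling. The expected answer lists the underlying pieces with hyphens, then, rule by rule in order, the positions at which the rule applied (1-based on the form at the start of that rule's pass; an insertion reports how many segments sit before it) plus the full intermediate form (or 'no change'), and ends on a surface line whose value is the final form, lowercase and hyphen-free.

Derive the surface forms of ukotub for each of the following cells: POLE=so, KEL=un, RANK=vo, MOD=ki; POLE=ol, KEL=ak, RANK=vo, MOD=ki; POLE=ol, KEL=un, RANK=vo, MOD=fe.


cell POLE=so, KEL=un, RANK=vo, MOD=ki:
underlying: ukotub-ig-a-mur-szi
1. f -> v, k -> g, p -> b, s -> z, t -> d / _ Z: fires at position(s) 13: ukotubigamurzzi
2. 0 -> a / C _ C: inserts after position(s) 12, 13: ukotubigamurazazi
3. p -> b, s -> z / V _ V: no change
surface: ukotubigamurazazi

cell POLE=ol, KEL=ak, RANK=vo, MOD=ki:
underlying: ukotub-ig-tes-mur-li
1. f -> v, k -> g, p -> b, s -> z, t -> d / _ Z: no change
2. 0 -> a / C _ C: inserts after position(s) 8, 11, 14: ukotubigatesamurali
3. p -> b, s -> z / V _ V: fires at position(s) 12: ukotubigatezamurali
surface: ukotubigatezamurali

cell POLE=ol, KEL=un, RANK=vo, MOD=fe:
underlying: ukotub-br-a-mur-li
1. f -> v, k -> g, p -> b, s -> z, t -> d / _ Z: no change
2. 0 -> a / C _ C: inserts after position(s) 6, 7, 12: ukotubabaramurali
3. p -> b, s -> z / V _ V: no change
surface: ukotubabaramurali


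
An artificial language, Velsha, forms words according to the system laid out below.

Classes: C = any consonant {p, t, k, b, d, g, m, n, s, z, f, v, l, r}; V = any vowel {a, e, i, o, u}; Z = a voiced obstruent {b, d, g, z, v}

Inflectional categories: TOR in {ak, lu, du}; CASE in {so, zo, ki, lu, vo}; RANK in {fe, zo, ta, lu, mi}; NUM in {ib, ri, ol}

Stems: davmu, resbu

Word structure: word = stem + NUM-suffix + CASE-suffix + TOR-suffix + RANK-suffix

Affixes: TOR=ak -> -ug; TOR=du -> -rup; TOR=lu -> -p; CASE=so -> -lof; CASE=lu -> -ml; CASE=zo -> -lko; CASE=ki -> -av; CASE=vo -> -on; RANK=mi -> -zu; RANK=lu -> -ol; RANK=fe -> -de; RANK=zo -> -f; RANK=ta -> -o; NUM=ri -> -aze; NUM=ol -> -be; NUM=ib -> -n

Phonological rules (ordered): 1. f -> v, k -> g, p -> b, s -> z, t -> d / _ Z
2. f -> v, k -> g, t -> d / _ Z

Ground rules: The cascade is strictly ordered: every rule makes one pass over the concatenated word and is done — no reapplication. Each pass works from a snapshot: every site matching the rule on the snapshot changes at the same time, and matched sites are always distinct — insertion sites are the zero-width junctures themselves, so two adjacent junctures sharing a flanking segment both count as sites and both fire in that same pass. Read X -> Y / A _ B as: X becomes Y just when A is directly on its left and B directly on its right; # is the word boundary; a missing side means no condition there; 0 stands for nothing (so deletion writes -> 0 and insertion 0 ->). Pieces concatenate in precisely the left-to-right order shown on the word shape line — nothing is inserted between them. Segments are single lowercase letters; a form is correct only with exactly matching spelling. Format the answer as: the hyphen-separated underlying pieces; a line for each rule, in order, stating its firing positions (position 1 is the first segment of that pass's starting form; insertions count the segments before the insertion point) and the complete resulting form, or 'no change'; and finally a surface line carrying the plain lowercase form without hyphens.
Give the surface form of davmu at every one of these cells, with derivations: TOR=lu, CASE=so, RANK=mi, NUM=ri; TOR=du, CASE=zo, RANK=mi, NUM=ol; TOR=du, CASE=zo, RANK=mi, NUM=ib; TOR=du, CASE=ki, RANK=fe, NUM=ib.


cell TOR=lu, CASE=so, RANK=mi, NUM=ri:
underlying: davmu-aze-lof-p-zu
1. f -> v, k -> g, p -> b, s -> z, t -> d / _ Z: fires at position(s) 12: davmuazelofbzu
2. f -> v, k -> g, t -> d / _ Z: fires at position(s) 11: davmuazelovbzu
surface: davmuazelovbzu

cell TOR=du, CASE=zo, RANK=mi, NUM=ol:
underlying: davmu-be-lko-rup-zu
1. f -> v, k -> g, p -> b, s -> z, t -> d / _ Z: fires at position(s) 13: davmubelkorubzu
2. f -> v, k -> g, t -> d / _ Z: no change
surface: davmubelkorubzu

cell TOR=du, CASE=zo, RANK=mi, NUM=ib:
underlying: davmu-n-lko-rup-zu
1. f -> v, k -> g, p -> b, s -> z, t -> d / _ Z: fires at position(s) 12: davmunlkorubzu
2. f -> v, k -> g, t -> d / _ Z: no change
surface: davmunlkorubzu

cell TOR=du, CASE=ki, RANK=fe, NUM=ib:
underlying: davmu-n-av-rup-de
1. f -> v, k -> g, p -> b, s -> z, t -> d / _ Z: fires at position(s) 11: davmunavrubde
2. f -> v, k -> g, t -> d / _ Z: no change
surface: davmunavrubde


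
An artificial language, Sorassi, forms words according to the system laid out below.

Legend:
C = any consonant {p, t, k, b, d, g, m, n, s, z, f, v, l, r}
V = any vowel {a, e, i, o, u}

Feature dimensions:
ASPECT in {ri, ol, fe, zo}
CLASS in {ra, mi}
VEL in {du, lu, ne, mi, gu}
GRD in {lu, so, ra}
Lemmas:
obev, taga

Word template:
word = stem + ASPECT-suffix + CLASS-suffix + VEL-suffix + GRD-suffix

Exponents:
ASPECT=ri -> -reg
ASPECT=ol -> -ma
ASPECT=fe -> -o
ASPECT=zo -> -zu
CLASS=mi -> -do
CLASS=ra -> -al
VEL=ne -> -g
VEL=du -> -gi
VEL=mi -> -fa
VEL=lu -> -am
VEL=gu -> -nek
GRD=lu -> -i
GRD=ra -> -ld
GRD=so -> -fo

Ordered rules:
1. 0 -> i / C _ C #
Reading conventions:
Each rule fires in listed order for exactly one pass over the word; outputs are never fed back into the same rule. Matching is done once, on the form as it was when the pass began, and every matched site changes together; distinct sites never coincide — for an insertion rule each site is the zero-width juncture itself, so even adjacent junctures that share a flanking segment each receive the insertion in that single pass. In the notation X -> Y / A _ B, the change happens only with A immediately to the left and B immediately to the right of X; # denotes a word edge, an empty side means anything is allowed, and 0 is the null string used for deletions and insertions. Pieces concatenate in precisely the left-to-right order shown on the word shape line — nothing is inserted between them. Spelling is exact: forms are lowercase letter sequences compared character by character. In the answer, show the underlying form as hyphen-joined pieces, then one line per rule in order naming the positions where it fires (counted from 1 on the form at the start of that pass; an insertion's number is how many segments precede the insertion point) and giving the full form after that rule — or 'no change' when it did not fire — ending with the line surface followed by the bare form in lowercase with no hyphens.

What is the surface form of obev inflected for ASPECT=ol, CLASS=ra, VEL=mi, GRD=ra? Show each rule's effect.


underlying: obev-ma-al-fa-ld
1. 0 -> i / C _ C #: inserts after position(s) 11: obevmaalfalid
surface: obevmaalfalid


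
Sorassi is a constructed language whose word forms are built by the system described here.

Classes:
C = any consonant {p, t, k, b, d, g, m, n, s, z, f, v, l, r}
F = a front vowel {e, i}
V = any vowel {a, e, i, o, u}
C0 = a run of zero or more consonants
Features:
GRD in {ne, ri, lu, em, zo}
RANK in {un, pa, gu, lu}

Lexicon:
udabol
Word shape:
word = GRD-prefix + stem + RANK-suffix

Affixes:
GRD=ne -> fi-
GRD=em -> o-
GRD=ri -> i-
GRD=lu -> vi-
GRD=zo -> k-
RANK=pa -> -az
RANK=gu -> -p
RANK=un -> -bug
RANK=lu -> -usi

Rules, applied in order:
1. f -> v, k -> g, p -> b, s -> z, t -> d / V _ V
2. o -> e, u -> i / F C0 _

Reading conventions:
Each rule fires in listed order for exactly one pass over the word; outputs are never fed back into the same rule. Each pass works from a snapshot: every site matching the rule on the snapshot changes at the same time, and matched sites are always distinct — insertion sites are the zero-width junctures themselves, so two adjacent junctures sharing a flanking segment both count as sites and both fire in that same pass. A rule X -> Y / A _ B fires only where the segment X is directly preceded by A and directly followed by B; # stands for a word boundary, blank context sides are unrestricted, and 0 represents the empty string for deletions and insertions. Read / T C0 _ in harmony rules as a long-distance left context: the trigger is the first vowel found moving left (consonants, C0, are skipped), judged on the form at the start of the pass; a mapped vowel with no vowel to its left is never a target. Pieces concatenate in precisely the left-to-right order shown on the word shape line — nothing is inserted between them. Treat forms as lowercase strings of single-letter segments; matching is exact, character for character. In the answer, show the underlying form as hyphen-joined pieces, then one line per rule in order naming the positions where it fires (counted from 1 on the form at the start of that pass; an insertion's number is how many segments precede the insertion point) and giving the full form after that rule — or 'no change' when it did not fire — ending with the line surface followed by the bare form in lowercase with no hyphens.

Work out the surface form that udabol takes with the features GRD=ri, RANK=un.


underlying: i-udabol-bug
1. f -> v, k -> g, p -> b, s -> z, t -> d / V _ V: no change
2. o -> e, u -> i / F C0 _: fires at position(s) 2: iidabolbug
surface: iidabolbug


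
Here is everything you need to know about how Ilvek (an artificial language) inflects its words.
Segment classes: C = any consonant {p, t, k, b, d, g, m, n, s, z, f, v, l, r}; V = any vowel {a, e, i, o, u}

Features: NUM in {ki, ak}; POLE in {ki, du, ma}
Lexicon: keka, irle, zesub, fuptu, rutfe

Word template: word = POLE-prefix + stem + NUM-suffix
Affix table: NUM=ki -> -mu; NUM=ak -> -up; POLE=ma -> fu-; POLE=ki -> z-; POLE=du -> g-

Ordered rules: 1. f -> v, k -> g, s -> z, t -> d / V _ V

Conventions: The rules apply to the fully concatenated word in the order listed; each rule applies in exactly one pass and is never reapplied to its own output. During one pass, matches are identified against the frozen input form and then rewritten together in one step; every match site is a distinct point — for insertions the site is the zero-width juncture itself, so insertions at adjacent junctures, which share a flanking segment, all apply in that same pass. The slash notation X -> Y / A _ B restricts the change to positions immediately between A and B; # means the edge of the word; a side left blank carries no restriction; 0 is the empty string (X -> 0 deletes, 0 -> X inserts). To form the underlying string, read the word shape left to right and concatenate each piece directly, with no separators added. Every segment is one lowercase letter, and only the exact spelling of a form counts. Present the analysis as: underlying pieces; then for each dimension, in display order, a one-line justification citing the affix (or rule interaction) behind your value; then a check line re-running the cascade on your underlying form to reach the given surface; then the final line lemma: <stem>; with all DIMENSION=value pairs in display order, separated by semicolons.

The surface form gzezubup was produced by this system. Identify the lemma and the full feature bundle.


underlying: g-zesub-up
NUM=ak - signalled by the affix -up
POLE=du - signalled by the affix g-
check: gzesubup -> gzezubup
lemma: zesub; NUM=ak; POLE=du


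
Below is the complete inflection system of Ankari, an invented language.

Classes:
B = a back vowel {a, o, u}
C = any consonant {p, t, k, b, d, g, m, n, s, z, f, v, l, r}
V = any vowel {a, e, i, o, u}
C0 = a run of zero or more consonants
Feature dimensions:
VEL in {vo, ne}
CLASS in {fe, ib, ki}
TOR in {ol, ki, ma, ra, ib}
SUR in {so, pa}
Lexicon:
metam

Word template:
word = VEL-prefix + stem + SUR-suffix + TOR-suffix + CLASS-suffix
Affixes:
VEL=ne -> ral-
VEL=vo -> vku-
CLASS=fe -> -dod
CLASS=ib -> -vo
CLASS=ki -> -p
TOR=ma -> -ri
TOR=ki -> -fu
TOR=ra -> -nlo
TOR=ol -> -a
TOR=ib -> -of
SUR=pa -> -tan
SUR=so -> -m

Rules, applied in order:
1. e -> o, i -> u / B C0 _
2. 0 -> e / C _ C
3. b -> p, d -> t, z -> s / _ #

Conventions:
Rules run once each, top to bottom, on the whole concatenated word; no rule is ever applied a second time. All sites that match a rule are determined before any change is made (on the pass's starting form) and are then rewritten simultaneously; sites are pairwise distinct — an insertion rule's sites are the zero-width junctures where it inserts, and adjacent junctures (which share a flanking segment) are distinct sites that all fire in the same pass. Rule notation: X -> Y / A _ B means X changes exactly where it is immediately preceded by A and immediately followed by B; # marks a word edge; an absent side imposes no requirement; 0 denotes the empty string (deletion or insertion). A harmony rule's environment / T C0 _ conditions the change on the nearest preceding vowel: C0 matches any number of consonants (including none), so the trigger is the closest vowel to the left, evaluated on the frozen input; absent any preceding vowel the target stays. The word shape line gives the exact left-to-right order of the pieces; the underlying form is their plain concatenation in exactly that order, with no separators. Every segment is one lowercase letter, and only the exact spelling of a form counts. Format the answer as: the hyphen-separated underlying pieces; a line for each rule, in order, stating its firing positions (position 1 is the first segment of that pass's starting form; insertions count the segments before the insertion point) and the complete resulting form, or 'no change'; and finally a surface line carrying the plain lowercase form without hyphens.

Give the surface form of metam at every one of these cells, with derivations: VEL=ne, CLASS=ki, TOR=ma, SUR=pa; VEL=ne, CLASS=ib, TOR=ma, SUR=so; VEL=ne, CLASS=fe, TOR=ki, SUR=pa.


cell VEL=ne, CLASS=ki, TOR=ma, SUR=pa:
underlying: ral-metam-tan-ri-p
1. e -> o, i -> u / B C0 _: fires at position(s) 5, 13: ralmotamtanrup
2. 0 -> e / C _ C: inserts after position(s) 3, 8, 11: ralemotametanerup
3. b -> p, d -> t, z -> s / _ #: no change
surface: ralemotametanerup

cell VEL=ne, CLASS=ib, TOR=ma, SUR=so:
underlying: ral-metam-m-ri-vo
1. e -> o, i -> u / B C0 _: fires at position(s) 5, 11: ralmotammruvo
2. 0 -> e / C _ C: inserts after position(s) 3, 8, 9: ralemotamemeruvo
3. b -> p, d -> t, z -> s / _ #: no change
surface: ralemotamemeruvo

cell VEL=ne, CLASS=fe, TOR=ki, SUR=pa:
underlying: ral-metam-tan-fu-dod
1. e -> o, i -> u / B C0 _: fires at position(s) 5: ralmotamtanfudod
2. 0 -> e / C _ C: inserts after position(s) 3, 8, 11: ralemotametanefudod
3. b -> p, d -> t, z -> s / _ #: fires at position(s) 19: ralemotametanefudot
surface: ralemotametanefudot


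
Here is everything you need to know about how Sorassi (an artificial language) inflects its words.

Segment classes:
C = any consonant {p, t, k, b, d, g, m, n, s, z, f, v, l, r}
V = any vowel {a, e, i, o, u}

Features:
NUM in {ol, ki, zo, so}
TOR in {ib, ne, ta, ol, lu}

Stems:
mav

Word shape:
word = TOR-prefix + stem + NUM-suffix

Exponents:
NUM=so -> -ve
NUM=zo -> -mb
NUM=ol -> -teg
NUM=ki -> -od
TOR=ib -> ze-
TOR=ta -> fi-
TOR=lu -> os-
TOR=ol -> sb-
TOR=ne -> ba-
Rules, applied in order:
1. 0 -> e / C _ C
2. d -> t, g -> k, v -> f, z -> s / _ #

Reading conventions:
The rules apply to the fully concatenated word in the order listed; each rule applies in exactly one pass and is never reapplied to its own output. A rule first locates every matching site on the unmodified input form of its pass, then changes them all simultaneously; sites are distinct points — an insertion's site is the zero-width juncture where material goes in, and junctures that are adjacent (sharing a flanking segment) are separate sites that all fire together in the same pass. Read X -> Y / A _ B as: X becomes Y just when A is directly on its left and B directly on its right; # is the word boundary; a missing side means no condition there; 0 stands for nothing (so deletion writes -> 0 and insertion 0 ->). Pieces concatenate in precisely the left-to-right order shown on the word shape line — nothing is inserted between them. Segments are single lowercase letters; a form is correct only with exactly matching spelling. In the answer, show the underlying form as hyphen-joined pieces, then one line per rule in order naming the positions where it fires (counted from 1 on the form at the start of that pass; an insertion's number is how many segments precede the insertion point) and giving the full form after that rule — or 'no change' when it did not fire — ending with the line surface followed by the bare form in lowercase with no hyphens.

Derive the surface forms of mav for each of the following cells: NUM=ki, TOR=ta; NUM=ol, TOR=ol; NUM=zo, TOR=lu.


cell NUM=ki, TOR=ta:
underlying: fi-mav-od
1. 0 -> e / C _ C: no change
2. d -> t, g -> k, v -> f, z -> s / _ #: fires at position(s) 7: fimavot
surface: fimavot

cell NUM=ol, TOR=ol:
underlying: sb-mav-teg
1. 0 -> e / C _ C: inserts after position(s) 1, 2, 5: sebemaveteg
2. d -> t, g -> k, v -> f, z -> s / _ #: fires at position(s) 11: sebemavetek
surface: sebemavetek

cell NUM=zo, TOR=lu:
underlying: os-mav-mb
1. 0 -> e / C _ C: inserts after position(s) 2, 5, 6: osemavemeb
2. d -> t, g -> k, v -> f, z -> s / _ #: no change
surface: osemavemeb


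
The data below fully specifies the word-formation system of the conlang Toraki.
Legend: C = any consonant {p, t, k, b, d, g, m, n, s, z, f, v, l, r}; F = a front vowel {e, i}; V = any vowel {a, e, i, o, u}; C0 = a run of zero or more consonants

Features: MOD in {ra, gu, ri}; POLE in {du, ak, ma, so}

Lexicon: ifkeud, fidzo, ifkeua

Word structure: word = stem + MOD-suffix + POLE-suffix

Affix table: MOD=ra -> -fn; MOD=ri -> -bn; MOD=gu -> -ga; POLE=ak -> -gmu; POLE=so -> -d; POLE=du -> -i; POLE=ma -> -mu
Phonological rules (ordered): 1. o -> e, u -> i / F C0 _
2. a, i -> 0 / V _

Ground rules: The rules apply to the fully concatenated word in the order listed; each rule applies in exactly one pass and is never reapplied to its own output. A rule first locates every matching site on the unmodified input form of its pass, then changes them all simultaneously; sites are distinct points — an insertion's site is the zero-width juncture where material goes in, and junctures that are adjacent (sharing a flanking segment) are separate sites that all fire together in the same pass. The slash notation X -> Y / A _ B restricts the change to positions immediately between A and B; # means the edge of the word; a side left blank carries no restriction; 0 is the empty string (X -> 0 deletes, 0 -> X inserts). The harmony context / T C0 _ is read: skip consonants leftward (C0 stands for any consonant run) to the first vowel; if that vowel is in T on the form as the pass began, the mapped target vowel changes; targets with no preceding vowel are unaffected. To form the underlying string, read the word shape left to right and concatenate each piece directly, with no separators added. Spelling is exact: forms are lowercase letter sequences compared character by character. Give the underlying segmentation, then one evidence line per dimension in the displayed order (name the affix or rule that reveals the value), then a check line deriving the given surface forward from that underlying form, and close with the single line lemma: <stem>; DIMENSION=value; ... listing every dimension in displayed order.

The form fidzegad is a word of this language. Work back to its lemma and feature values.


underlying: fidzo-ga-d
MOD=gu - signalled by the affix -ga
POLE=so - signalled by the affix -d
check: fidzogad -> fidzegad -> fidzegad
lemma: fidzo; MOD=gu; POLE=so


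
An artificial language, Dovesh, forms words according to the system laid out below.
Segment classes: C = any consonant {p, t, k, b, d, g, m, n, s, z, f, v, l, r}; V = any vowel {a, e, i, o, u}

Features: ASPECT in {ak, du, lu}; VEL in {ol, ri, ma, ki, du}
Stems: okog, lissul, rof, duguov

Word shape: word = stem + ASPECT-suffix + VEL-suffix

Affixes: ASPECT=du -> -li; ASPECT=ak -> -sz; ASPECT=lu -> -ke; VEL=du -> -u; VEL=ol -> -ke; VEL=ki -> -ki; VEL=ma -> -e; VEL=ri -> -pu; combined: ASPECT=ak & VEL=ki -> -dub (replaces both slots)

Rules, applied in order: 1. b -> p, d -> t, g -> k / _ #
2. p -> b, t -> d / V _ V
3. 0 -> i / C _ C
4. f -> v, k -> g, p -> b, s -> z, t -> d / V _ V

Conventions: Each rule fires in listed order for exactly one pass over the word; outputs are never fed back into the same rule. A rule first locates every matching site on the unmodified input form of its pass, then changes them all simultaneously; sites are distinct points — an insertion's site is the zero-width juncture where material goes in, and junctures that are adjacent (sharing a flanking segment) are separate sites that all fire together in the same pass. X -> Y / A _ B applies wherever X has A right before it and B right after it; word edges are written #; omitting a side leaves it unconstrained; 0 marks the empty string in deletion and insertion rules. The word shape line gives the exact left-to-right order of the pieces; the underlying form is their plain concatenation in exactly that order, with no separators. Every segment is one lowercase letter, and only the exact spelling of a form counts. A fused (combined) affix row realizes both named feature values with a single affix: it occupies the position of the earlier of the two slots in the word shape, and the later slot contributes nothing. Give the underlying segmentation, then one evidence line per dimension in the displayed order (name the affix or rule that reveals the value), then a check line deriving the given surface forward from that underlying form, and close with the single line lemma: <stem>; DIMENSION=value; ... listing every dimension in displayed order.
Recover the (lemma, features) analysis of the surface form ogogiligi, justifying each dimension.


underlying: okog-li-ki
ASPECT=du - signalled by the affix -li
VEL=ki - signalled by the affix -ki
check: okogliki -> okogliki -> okogliki -> okogiliki -> ogogiligi
lemma: okog; ASPECT=du; VEL=ki


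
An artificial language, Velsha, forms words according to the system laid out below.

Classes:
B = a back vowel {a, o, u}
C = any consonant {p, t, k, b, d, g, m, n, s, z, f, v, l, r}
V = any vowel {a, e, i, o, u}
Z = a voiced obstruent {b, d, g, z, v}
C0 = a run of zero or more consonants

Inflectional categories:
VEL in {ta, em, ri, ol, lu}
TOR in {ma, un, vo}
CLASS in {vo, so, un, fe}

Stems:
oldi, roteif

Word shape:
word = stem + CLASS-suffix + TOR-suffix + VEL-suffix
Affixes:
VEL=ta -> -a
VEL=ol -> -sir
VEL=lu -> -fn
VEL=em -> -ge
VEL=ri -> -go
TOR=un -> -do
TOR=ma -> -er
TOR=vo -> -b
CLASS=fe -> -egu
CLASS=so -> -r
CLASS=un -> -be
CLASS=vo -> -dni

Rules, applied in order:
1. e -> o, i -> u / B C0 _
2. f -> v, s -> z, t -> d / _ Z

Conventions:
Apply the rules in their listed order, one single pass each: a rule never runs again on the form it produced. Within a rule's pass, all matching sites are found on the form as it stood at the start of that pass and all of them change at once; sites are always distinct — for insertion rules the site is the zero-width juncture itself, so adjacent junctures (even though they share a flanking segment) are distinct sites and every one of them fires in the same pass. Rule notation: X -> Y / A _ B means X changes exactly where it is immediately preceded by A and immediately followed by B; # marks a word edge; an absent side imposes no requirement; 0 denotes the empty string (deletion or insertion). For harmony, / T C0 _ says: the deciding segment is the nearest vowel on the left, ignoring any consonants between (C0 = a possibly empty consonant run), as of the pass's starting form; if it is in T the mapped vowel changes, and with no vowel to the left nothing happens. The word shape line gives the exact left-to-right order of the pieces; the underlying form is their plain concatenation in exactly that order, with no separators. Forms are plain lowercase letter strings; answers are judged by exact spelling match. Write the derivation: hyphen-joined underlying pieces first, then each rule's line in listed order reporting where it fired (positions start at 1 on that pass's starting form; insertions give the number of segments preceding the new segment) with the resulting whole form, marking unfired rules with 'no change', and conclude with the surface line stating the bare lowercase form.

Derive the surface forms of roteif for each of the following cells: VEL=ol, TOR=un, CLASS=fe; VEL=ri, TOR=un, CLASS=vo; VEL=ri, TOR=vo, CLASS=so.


cell VEL=ol, TOR=un, CLASS=fe:
underlying: roteif-egu-do-sir
1. e -> o, i -> u / B C0 _: fires at position(s) 4, 13: rotoifegudosur
2. f -> v, s -> z, t -> d / _ Z: no change
surface: rotoifegudosur

cell VEL=ri, TOR=un, CLASS=vo:
underlying: roteif-dni-do-go
1. e -> o, i -> u / B C0 _: fires at position(s) 4: rotoifdnidogo
2. f -> v, s -> z, t -> d / _ Z: fires at position(s) 6: rotoivdnidogo
surface: rotoivdnidogo

cell VEL=ri, TOR=vo, CLASS=so:
underlying: roteif-r-b-go
1. e -> o, i -> u / B C0 _: fires at position(s) 4: rotoifrbgo
2. f -> v, s -> z, t -> d / _ Z: no change
surface: rotoifrbgo


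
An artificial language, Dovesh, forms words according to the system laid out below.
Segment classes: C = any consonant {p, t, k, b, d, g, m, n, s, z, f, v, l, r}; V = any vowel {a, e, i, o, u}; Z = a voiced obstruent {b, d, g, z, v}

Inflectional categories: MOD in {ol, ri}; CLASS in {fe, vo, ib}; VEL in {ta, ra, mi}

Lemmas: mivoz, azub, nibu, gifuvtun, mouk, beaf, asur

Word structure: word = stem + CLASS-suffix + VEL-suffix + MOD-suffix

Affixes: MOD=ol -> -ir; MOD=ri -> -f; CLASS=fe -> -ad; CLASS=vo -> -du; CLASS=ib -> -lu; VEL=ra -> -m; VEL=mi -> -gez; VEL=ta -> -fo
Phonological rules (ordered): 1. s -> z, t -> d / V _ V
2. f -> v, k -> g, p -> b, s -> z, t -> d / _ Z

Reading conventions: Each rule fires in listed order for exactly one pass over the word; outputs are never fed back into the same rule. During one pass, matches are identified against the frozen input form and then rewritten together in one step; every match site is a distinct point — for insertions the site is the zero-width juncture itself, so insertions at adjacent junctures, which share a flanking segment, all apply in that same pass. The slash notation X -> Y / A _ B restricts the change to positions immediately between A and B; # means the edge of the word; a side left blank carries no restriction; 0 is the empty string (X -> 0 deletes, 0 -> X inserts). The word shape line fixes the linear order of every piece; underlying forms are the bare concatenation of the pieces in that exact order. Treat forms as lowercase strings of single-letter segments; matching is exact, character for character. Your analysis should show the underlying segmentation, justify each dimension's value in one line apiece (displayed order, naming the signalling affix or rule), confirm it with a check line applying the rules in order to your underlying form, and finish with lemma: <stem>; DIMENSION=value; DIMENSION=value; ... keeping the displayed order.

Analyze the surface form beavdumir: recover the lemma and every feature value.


underlying: beaf-du-m-ir
MOD=ol - signalled by the affix -ir
CLASS=vo - signalled by the affix -du
VEL=ra - signalled by the affix -m
check: beafdumir -> beafdumir -> beavdumir
lemma: beaf; MOD=ol; CLASS=vo; VEL=ra


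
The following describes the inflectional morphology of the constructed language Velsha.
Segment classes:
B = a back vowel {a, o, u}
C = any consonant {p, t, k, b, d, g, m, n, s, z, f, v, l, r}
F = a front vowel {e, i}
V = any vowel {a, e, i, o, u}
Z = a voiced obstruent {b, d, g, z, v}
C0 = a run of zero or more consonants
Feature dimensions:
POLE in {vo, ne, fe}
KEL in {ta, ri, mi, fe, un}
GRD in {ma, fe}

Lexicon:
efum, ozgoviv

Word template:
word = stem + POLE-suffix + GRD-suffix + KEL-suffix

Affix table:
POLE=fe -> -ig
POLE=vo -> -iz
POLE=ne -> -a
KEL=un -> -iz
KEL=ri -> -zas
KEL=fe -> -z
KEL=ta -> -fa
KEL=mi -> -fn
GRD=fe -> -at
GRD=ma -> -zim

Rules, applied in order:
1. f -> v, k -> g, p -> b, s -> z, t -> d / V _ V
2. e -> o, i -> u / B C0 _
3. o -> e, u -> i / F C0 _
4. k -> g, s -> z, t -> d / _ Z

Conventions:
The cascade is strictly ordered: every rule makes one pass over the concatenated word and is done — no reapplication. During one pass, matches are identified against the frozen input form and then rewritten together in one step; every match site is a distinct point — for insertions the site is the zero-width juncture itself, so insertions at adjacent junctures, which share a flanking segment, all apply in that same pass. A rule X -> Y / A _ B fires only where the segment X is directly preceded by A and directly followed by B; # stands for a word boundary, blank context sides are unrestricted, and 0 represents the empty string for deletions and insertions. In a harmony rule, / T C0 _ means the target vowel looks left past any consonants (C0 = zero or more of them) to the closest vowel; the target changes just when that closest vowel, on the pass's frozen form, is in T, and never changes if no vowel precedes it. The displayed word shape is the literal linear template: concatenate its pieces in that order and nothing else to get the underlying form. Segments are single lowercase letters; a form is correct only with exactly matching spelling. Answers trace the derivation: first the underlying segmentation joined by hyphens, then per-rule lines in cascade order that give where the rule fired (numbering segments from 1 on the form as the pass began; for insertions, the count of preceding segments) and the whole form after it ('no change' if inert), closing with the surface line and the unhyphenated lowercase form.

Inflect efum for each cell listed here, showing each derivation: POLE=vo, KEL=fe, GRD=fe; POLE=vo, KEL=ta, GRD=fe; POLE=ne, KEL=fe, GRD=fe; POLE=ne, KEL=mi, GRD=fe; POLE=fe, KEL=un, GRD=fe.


cell POLE=vo, KEL=fe, GRD=fe:
underlying: efum-iz-at-z
1. f -> v, k -> g, p -> b, s -> z, t -> d / V _ V: fires at position(s) 2: evumizatz
2. e -> o, i -> u / B C0 _: fires at position(s) 5: evumuzatz
3. o -> e, u -> i / F C0 _: fires at position(s) 3: evimuzatz
4. k -> g, s -> z, t -> d / _ Z: fires at position(s) 8: evimuzadz
surface: evimuzadz

cell POLE=vo, KEL=ta, GRD=fe:
underlying: efum-iz-at-fa
1. f -> v, k -> g, p -> b, s -> z, t -> d / V _ V: fires at position(s) 2: evumizatfa
2. e -> o, i -> u / B C0 _: fires at position(s) 5: evumuzatfa
3. o -> e, u -> i / F C0 _: fires at position(s) 3: evimuzatfa
4. k -> g, s -> z, t -> d / _ Z: no change
surface: evimuzatfa

cell POLE=ne, KEL=fe, GRD=fe:
underlying: efum-a-at-z
1. f -> v, k -> g, p -> b, s -> z, t -> d / V _ V: fires at position(s) 2: evumaatz
2. e -> o, i -> u / B C0 _: no change
3. o -> e, u -> i / F C0 _: fires at position(s) 3: evimaatz
4. k -> g, s -> z, t -> d / _ Z: fires at position(s) 7: evimaadz
surface: evimaadz

cell POLE=ne, KEL=mi, GRD=fe:
underlying: efum-a-at-fn
1. f -> v, k -> g, p -> b, s -> z, t -> d / V _ V: fires at position(s) 2: evumaatfn
2. e -> o, i -> u / B C0 _: no change
3. o -> e, u -> i / F C0 _: fires at position(s) 3: evimaatfn
4. k -> g, s -> z, t -> d / _ Z: no change
surface: evimaatfn

cell POLE=fe, KEL=un, GRD=fe:
underlying: efum-ig-at-iz
1. f -> v, k -> g, p -> b, s -> z, t -> d / V _ V: fires at position(s) 2, 8: evumigadiz
2. e -> o, i -> u / B C0 _: fires at position(s) 5, 9: evumugaduz
3. o -> e, u -> i / F C0 _: fires at position(s) 3: evimugaduz
4. k -> g, s -> z, t -> d / _ Z: no change
surface: evimugaduz
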